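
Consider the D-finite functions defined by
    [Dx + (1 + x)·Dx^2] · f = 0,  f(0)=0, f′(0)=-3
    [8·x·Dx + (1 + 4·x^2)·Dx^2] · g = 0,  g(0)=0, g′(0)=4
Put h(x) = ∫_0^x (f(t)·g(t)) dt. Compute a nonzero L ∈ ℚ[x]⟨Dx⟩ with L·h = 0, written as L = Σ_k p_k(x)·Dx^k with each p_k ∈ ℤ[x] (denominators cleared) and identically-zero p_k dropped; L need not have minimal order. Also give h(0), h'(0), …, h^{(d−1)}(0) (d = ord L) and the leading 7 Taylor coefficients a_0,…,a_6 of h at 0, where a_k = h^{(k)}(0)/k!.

f: a_k = 0, -3, 3/2, -1, 3/4, -3/5, 1/2, …
g: a_k = 0, 4, 0, -16/3, 0, 64/5, 0, …
Sym-product of L_f,L_g gives L₀ (≤ ord 4).
h=∫₀ˣh₀: take L = L₀·Dx.
L = (288 + 560·x + 3584·x^2 + 8640·x^3 + 7680·x^4 + 3328·x^5 + 1024·x^7)·Dx^2 + (258 + 1840·x + 6992·x^2 + 19264·x^3 + 29440·x^4 + 23808·x^5 + 8960·x^6 + 3072·x^7 + 3584·x^8)·Dx^3 + (36 + 628·x + 2496·x^2 + 6192·x^3 + 12288·x^4 + 15936·x^5 + 12288·x^6 + 5376·x^7 + 3072·x^8 + 2048·x^9)·Dx^4 + (17 + 66·x + 241·x^2 + 608·x^3 + 1152·x^4 + 1728·x^5 + 2016·x^6 + 1536·x^7 + 768·x^8 + 512·x^9 + 256·x^10)·Dx^5  (order 5).
h: a_k = 0, 0, 0, -4, 3/2, 12/5, -5/6, …
ICs: h(0) = 0, h′(0) = 0, h′′(0) = 0, h′′′(0) = -24, h′′′′(0) = 36.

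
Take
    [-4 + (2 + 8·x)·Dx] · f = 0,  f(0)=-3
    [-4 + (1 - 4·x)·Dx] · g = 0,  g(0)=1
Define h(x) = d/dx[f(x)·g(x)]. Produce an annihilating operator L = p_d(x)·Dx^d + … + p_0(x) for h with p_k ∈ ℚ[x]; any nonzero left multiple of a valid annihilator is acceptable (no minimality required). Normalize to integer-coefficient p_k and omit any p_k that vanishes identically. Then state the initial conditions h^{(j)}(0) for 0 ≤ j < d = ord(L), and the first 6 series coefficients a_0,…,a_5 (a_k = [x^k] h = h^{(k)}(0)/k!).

f: a_k = -3, -6, 6, -12, 30, -84, …
g: a_k = 1, 4, 16, 64, 256, 1024, …
f·g: L₀ = L_f ⊗_s L_g, ord ≤ 1·1.
Differentiate: ansatz ord ≤ ord L₀ ⇒ L.
L = (22 + 144·x + 96·x^2) + (-3 - 4·x + 48·x^2 + 64·x^3)·Dx  (order 1).
h: a_k = -18, -132, -828, -4296, -21900, -103608, …
ICs: h(0) = -18.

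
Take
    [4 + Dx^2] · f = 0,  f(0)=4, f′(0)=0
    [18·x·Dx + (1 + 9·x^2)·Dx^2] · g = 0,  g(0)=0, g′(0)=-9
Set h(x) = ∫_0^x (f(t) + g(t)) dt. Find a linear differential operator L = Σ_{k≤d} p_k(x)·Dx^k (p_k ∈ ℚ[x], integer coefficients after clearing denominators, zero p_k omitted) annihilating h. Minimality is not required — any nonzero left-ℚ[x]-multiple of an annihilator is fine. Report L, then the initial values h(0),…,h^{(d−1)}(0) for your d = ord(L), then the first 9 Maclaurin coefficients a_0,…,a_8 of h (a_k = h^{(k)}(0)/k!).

L = (-3744·x + 37584·x^3 + 11664·x^5)·Dx^2 + (-28 + 864·x^2 + 10692·x^4 + 5832·x^6)·Dx^3 + (-936·x + 9396·x^3 + 2916·x^5)·Dx^4 + (-7 + 216·x^2 + 2673·x^4 + 1458·x^6)·Dx^5  (order 5).
h: a_k = 0, 4, -9/2, -8/3, 27/4, 8/15, -243/10, -16/315, 6561/56, …
ICs: h(0) = 0, h′(0) = 4, h′′(0) = -9, h′′′(0) = -16, h′′′′(0) = 162.

f: a_k = 4, 0, -8, 0, 8/3, 0, -16/45, 0, 8/315, …
g: a_k = 0, -9, 0, 27, 0, -729/5, 0, 6561/7, 0, …
h₀=f+g: left-lcm gives L₀, ord ≤ 4.
h=∫₀ˣh₀: take L = L₀·Dx.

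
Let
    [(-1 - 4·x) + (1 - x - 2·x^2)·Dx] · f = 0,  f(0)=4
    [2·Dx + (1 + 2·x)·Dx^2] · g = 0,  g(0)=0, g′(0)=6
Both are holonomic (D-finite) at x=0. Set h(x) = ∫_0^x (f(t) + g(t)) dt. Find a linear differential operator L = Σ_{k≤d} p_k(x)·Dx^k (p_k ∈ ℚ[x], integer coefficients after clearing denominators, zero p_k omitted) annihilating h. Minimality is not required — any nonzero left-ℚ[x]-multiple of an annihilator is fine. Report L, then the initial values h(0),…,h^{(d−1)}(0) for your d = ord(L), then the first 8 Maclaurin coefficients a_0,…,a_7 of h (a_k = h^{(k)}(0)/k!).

f: a_k = 4, 4, 12, 20, 44, 84, 172, 340, …
g: a_k = 0, 6, -6, 8, -12, 96/5, -32, 384/7, …
L₀ := lclm(L_f,L_g); ord L₀ ≤ 1+2.
∫: right-multiply L₀ by Dx.
L = (54 + 228·x + 432·x^2 + 288·x^3 + 192·x^4)·Dx^2 + (11 + 124·x + 464·x^2 + 704·x^3 + 592·x^4 + 320·x^5)·Dx^3 + (-4 - 19·x - 17·x^2 + 42·x^3 + 116·x^4 + 136·x^5 + 64·x^6)·Dx^4  (order 4).
h: a_k = 0, 4, 5, 2, 7, 32/5, 86/5, 20, …
ICs: h(0) = 0, h′(0) = 4, h′′(0) = 10, h′′′(0) = 12.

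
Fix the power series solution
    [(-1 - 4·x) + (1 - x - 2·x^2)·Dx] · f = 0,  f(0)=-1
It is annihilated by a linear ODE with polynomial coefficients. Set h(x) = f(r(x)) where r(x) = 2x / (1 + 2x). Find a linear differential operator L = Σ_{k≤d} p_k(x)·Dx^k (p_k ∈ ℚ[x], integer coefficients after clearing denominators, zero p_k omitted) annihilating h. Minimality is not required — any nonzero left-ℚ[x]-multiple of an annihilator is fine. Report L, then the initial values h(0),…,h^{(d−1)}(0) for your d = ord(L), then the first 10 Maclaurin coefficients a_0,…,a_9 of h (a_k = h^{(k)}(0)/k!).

L = (2 + 20·x) + (-1 - 4·x + 4·x^2 + 16·x^3)·Dx  (order 1).
h: a_k = -1, -2, -8, 0, -64, 128, -768, 2560, -11264, 43008, …
ICs: h(0) = -1.

f: a_k = -1, -1, -3, -5, -11, -21, -43, -85, -171, -341, …
Change of var in L_f (x↦r) gives L₀.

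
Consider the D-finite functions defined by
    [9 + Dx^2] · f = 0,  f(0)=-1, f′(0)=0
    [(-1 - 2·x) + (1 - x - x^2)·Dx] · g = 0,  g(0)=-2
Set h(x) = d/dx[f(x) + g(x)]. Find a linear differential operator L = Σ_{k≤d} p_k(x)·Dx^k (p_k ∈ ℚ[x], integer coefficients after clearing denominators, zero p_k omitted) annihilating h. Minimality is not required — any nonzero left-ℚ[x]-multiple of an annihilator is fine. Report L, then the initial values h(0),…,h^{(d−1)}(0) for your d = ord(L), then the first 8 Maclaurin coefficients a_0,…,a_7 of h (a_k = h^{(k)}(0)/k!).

f: a_k = -1, 0, 9/2, 0, -27/8, 0, 81/80, 0, …
g: a_k = -2, -2, -4, -6, -10, -16, -26, -42, …
h₀=f+g: left-lcm gives L₀, ord ≤ 3.
h=h₀': d/dx-closure on L₀ ⇒ L.
L = (468 + 1026·x + 1170·x^2 + 450·x^3 + 630·x^4 + 486·x^5 + 162·x^6) + (-81 - 63·x + 252·x^2 + 45·x^3 - 90·x^4 + 153·x^5 + 189·x^6 + 54·x^7)·Dx + (52 + 114·x + 130·x^2 + 50·x^3 + 70·x^4 + 54·x^5 + 18·x^6)·Dx^2 + (-9 - 7·x + 28·x^2 + 5·x^3 - 10·x^4 + 17·x^5 + 21·x^6 + 6·x^7)·Dx^3  (order 3).
h: a_k = -2, 1, -18, -107/2, -80, -5997/40, -294, -305369/560, …
ICs: h(0) = -2, h′(0) = 1, h′′(0) = -36.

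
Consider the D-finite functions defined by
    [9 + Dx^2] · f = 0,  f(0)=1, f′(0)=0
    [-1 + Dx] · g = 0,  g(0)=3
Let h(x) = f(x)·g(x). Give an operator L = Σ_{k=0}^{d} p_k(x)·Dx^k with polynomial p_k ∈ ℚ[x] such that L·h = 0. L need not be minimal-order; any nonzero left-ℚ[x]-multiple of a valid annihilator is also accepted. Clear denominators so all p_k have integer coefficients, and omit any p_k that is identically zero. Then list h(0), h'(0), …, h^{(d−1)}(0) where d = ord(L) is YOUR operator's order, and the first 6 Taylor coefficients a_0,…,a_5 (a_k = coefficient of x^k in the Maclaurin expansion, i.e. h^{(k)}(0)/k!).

f: a_k = 1, 0, -9/2, 0, 27/8, 0, …
g: a_k = 3, 3, 3/2, 1/2, 1/8, 1/40, …
Sym-product of L_f,L_g gives L₀ (≤ ord 2).
L = 10 - 2·Dx + Dx^2  (order 2).
h: a_k = 3, 3, -12, -13, 7/2, 79/10, …
ICs: h(0) = 3, h′(0) = 3.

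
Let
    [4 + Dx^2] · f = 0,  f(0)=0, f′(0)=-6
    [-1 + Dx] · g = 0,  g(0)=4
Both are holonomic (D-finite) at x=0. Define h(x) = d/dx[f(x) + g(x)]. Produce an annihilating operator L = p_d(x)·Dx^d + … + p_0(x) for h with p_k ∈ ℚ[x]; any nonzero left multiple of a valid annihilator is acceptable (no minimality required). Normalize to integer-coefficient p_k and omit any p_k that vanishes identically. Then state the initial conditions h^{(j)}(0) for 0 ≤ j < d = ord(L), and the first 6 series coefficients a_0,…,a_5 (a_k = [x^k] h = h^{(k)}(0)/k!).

f: a_k = 0, -6, 0, 4, 0, -4/5, …
g: a_k = 4, 4, 2, 2/3, 1/6, 1/30, …
Weyl lclm of L_f,L_g ⇒ L₀ (ord ≤ 3).
h=h₀': d/dx-closure on L₀ ⇒ L.
L = 4 - 4·Dx + Dx^2 - Dx^3  (order 3).
h: a_k = -2, 4, 14, 2/3, -23/6, 1/30, …
ICs: h(0) = -2, h′(0) = 4, h′′(0) = 28.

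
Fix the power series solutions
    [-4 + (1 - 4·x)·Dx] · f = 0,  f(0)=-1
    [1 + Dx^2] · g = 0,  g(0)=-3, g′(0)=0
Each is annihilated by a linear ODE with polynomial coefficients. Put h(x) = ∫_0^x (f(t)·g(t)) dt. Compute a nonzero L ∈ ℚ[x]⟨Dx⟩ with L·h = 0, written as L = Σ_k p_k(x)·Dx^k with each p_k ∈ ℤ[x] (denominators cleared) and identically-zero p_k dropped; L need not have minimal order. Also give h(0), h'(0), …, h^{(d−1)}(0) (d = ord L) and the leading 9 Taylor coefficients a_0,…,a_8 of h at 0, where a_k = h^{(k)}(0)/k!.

f: a_k = -1, -4, -16, -64, -256, -1024, -4096, -16384, -65536, …
g: a_k = -3, 0, 3/2, 0, -1/8, 0, 1/240, 0, -1/13440, …
f·g: L₀ = L_f ⊗_s L_g, ord ≤ 1·2.
h=∫₀ˣh₀: take L = L₀·Dx.
L = (-1 + 4·x)·Dx + 8·Dx^2 + (-1 + 4·x)·Dx^3  (order 3).
h: a_k = 0, 3, 6, 31/2, 93/2, 5953/40, 5953/12, 2857439/1680, 2857439/480, …
ICs: h(0) = 0, h′(0) = 3, h′′(0) = 12.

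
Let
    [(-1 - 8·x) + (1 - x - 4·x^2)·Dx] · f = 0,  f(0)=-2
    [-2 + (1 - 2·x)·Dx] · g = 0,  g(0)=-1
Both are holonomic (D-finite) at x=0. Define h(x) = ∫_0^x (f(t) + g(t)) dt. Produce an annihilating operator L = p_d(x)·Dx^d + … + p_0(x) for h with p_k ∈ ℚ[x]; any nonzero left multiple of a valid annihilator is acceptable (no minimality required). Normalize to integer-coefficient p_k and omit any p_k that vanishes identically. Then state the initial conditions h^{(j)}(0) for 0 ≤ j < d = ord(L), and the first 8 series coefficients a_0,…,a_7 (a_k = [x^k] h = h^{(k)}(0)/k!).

L = (12 - 48·x + 192·x^2 - 128·x^3)·Dx + (-2 - 96·x^2 + 352·x^3 - 256·x^4)·Dx^2 + (-1 + 11·x - 30·x^2 + 80·x^4 - 64·x^5)·Dx^3  (order 3).
h: a_k = 0, -3, -2, -14/3, -13/2, -74/5, -27, -426/7, …
ICs: h(0) = 0, h′(0) = -3, h′′(0) = -4.

f: a_k = -2, -2, -10, -18, -58, -130, -362, -882, …
g: a_k = -1, -2, -4, -8, -16, -32, -64, -128, …
L₀ := lclm(L_f,L_g); ord L₀ ≤ 1+1.
h=∫h₀ ⇒ L = L₀·Dx.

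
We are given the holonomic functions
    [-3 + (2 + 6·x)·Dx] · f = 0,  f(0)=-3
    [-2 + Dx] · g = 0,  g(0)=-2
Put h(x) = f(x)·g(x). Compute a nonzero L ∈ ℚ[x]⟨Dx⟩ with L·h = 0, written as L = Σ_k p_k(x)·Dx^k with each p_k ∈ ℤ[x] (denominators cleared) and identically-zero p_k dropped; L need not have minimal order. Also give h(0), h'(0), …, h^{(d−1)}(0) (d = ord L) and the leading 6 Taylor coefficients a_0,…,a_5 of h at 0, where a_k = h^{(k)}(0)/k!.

L = (-7 - 12·x) + (2 + 6·x)·Dx  (order 1).
h: a_k = 6, 21, 93/4, 181/8, 241/64, 13279/640, …
ICs: h(0) = 6.

f: a_k = -3, -9/2, 27/8, -81/16, 1215/128, -5103/256, …
g: a_k = -2, -4, -4, -8/3, -4/3, -8/15, …
Sym-product of L_f,L_g gives L₀ (≤ ord 1).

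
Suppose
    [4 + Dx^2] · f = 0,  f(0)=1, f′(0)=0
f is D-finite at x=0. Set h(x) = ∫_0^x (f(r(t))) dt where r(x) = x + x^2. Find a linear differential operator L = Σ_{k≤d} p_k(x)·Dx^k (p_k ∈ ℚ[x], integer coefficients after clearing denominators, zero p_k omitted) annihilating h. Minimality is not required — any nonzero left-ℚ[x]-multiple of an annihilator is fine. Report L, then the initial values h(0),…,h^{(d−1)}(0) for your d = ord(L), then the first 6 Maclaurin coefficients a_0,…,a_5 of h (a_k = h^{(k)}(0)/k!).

L = (4 + 24·x + 48·x^2 + 32·x^3)·Dx - 2·Dx^2 + (1 + 2·x)·Dx^3  (order 3).
h: a_k = 0, 1, 0, -2/3, -1, -4/15, …
ICs: h(0) = 0, h′(0) = 1, h′′(0) = 0.

f: a_k = 1, 0, -2, 0, 2/3, 0, …
L₀ from L_f via x↦r, Dx↦r'^{-1}Dx.
h=∫h₀ ⇒ L = L₀·Dx.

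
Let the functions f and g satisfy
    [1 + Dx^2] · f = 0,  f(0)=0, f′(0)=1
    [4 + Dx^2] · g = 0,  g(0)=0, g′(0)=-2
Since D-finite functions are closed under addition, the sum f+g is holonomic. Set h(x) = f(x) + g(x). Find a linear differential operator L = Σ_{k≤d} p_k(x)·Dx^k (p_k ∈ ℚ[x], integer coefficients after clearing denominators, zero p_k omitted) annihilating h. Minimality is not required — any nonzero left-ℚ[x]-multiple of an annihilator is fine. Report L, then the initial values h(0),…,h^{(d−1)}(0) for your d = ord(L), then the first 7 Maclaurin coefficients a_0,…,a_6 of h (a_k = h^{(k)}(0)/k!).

f: a_k = 0, 1, 0, -1/6, 0, 1/120, 0, …
g: a_k = 0, -2, 0, 4/3, 0, -4/15, 0, …
Sum ⇒ L₀ = lclm(L_f,L_g) in ℚ(x)⟨Dx⟩.
L = 4 + 5·Dx^2 + Dx^4  (order 4).
h: a_k = 0, -1, 0, 7/6, 0, -31/120, 0, …
ICs: h(0) = 0, h′(0) = -1, h′′(0) = 0, h′′′(0) = 7.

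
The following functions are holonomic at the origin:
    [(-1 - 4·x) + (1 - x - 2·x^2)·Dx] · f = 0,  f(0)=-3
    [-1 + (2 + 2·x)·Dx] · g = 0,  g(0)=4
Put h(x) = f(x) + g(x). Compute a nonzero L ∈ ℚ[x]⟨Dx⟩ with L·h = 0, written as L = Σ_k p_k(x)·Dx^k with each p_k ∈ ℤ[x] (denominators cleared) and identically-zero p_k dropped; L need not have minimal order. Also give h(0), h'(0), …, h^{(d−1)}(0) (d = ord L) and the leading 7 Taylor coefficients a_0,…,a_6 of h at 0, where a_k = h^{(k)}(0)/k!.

f: a_k = -3, -3, -9, -15, -33, -63, -129, …
g: a_k = 4, 2, -1/2, 1/4, -5/32, 7/64, -21/256, …
L₀ := lclm(L_f,L_g); ord L₀ ≤ 1+1.
L = (-13 - 26·x - 40·x^2) + (25 + 69·x + 144·x^2 + 100·x^3)·Dx + (-2 - 20·x + 6·x^2 + 64·x^3 + 40·x^4)·Dx^2  (order 2).
h: a_k = 1, -1, -19/2, -59/4, -1061/32, -4025/64, -33045/256, …
ICs: h(0) = 1, h′(0) = -1.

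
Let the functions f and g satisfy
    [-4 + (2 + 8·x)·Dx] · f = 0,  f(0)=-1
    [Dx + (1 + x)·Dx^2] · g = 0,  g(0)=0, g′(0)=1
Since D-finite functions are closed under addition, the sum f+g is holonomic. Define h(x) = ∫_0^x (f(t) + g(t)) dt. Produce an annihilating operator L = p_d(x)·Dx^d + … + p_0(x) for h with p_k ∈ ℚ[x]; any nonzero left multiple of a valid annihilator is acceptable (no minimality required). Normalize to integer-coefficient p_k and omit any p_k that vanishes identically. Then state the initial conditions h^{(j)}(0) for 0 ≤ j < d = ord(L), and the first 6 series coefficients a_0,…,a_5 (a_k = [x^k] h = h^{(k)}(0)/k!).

f: a_k = -1, -2, 2, -4, 10, -28, …
g: a_k = 0, 1, -1/2, 1/3, -1/4, 1/5, …
Sum ⇒ L₀ = lclm(L_f,L_g) in ℚ(x)⟨Dx⟩.
∫: right-multiply L₀ by Dx.
L = (-8 + 4·x)·Dx^2 + (-10 - 8·x + 20·x^2)·Dx^3 + (-1 - 3·x + 6·x^2 + 8·x^3)·Dx^4  (order 4).
h: a_k = 0, -1, -1/2, 1/2, -11/12, 39/20, …
ICs: h(0) = 0, h′(0) = -1, h′′(0) = -1, h′′′(0) = 3.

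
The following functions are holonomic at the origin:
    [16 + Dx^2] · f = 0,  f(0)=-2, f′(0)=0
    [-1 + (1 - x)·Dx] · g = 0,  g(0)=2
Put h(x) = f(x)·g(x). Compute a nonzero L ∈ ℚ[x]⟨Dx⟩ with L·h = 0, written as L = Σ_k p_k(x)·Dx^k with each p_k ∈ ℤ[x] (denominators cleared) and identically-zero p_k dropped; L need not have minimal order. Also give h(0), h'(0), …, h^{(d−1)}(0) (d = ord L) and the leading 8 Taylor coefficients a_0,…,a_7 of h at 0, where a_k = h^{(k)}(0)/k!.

L = (-16 + 16·x) + 2·Dx + (-1 + x)·Dx^2  (order 2).
h: a_k = -4, -4, 28, 28, -44/3, -44/3, 364/45, 364/45, …
ICs: h(0) = -4, h′(0) = -4.

f: a_k = -2, 0, 16, 0, -64/3, 0, 512/45, 0, …
g: a_k = 2, 2, 2, 2, 2, 2, 2, 2, …
h₀=f·g: eliminate ⇒ L₀, order ≤ 2·1.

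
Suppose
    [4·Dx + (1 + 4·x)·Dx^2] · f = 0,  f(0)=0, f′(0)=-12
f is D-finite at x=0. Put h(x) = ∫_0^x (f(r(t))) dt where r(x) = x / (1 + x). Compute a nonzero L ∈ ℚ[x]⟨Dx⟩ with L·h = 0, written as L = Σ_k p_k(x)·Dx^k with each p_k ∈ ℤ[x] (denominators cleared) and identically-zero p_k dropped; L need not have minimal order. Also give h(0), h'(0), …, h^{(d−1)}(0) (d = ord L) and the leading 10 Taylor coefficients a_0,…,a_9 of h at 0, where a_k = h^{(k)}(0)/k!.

L = (6 + 10·x)·Dx^2 + (1 + 6·x + 5·x^2)·Dx^3  (order 3).
h: a_k = 0, 0, -6, 12, -31, 468/5, -1562/5, 1116, -58593/14, 16276, …
ICs: h(0) = 0, h′(0) = 0, h′′(0) = -12.

f: a_k = 0, -12, 24, -64, 192, -3072/5, 2048, -49152/7, 24576, -262144/3, …
L₀ from L_f via x↦r, Dx↦r'^{-1}Dx.
Integrate: L := L₀·Dx.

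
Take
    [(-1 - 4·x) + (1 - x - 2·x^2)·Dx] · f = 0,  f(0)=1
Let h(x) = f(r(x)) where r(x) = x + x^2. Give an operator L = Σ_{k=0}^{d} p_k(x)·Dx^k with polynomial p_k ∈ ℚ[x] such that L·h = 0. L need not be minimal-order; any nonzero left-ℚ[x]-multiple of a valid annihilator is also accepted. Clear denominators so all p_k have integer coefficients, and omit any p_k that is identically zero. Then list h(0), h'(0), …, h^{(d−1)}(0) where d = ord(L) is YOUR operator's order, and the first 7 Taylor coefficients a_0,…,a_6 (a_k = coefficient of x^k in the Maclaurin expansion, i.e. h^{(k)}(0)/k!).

f: a_k = 1, 1, 3, 5, 11, 21, 43, …
L₀ from L_f via x↦r, Dx↦r'^{-1}Dx.
L = (1 + 6·x + 12·x^2 + 8·x^3) + (-1 + x + 3·x^2 + 4·x^3 + 2·x^4)·Dx  (order 1).
h: a_k = 1, 1, 4, 11, 29, 80, 219, …
ICs: h(0) = 1.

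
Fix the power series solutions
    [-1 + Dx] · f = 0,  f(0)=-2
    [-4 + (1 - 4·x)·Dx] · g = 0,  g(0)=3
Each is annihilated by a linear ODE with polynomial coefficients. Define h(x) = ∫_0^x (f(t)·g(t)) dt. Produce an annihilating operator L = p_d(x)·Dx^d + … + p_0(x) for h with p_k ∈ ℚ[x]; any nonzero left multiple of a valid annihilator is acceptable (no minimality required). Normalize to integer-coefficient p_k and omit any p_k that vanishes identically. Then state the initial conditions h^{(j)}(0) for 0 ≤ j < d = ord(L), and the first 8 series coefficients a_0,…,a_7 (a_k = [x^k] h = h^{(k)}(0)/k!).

L = (5 - 4·x)·Dx + (-1 + 4·x)·Dx^2  (order 2).
h: a_k = 0, -6, -15, -41, -493/4, -7889/20, -157781/120, -757349/168, …
ICs: h(0) = 0, h′(0) = -6.

f: a_k = -2, -2, -1, -1/3, -1/12, -1/60, -1/360, -1/2520, …
g: a_k = 3, 12, 48, 192, 768, 3072, 12288, 49152, …
Sym-product of L_f,L_g gives L₀ (≤ ord 1).
h=∫₀ˣh₀: take L = L₀·Dx.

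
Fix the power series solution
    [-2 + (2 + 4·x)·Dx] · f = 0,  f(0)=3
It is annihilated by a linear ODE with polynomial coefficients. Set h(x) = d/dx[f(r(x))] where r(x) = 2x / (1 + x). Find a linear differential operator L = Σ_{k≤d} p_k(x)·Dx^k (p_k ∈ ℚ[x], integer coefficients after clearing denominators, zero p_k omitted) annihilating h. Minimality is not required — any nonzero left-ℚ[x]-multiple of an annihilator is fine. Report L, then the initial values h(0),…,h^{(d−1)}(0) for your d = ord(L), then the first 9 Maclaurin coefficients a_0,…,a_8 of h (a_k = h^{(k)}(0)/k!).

f: a_k = 3, 3, -3/2, 3/2, -15/8, 21/8, -63/16, 99/16, -1287/128, …
Change of var in L_f (x↦r) gives L₀.
h=h₀': d/dx-closure on L₀ ⇒ L.
L = (-4 - 10·x) + (-1 - 6·x - 5·x^2)·Dx  (order 1).
h: a_k = 6, -24, 90, -360, 1530, -6768, 30702, -141600, 660690, …
ICs: h(0) = 6.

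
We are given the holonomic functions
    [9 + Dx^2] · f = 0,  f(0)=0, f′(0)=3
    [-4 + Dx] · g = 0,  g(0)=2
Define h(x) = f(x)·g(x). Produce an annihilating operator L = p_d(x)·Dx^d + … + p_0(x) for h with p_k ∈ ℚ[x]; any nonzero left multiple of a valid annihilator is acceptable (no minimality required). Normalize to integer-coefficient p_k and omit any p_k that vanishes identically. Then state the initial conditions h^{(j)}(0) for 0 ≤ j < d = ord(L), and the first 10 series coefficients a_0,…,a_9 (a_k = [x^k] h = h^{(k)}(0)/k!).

f: a_k = 0, 3, 0, -9/2, 0, 81/40, 0, -243/560, 0, 243/4480, …
g: a_k = 2, 8, 16, 64/3, 64/3, 256/15, 512/45, 2048/315, 1024/315, 4096/2835, …
Sym-product of L_f,L_g gives L₀ (≤ ord 2).
L = 25 - 8·Dx + Dx^2  (order 2).
h: a_k = 0, 6, 24, 39, 28, -79/20, -143/5, -25481/840, -527/30, -34151/6720, …
ICs: h(0) = 0, h′(0) = 6.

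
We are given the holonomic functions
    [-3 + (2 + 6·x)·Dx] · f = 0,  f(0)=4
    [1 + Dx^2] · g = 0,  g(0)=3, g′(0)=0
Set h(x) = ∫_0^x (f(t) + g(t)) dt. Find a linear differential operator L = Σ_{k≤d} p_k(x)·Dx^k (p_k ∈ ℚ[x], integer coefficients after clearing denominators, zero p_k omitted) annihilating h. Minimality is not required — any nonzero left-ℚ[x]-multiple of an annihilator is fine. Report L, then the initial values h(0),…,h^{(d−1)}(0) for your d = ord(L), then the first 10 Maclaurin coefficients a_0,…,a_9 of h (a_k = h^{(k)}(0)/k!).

f: a_k = 4, 6, -9/2, 27/4, -405/32, 1701/64, -15309/256, 72171/512, -2814669/8192, 14073345/16384, …
g: a_k = 3, 0, -3/2, 0, 1/8, 0, -1/240, 0, 1/13440, 0, …
Weyl lclm of L_f,L_g ⇒ L₀ (ord ≤ 3).
h=∫h₀ ⇒ L = L₀·Dx.
L = (-93 - 72·x - 108·x^2)·Dx + (-10 + 18·x + 216·x^2 + 216·x^3)·Dx^2 + (-93 - 72·x - 108·x^2)·Dx^3 + (-10 + 18·x + 216·x^2 + 216·x^3)·Dx^4  (order 4).
h: a_k = 0, 7, 3, -2, 27/16, -401/160, 567/128, -229651/26880, 72171/4096, -295540181/7741440, …
ICs: h(0) = 0, h′(0) = 7, h′′(0) = 6, h′′′(0) = -12.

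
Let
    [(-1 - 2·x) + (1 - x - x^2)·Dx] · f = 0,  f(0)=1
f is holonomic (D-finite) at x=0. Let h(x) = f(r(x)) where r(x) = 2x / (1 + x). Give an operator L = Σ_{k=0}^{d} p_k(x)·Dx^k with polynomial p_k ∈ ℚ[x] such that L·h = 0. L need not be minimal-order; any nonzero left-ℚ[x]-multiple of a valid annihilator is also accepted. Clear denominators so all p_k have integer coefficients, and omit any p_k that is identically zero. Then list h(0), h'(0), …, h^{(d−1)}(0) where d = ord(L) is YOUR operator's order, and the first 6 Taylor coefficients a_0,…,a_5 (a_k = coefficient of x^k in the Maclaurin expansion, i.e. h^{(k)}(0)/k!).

f: a_k = 1, 1, 2, 3, 5, 8, …
Substitute x→r, Dx→(1/r')Dx; clear ⇒ L₀.
L = (2 + 10·x) + (-1 - x + 5·x^2 + 5·x^3)·Dx  (order 1).
h: a_k = 1, 2, 6, 10, 30, 50, …
ICs: h(0) = 1.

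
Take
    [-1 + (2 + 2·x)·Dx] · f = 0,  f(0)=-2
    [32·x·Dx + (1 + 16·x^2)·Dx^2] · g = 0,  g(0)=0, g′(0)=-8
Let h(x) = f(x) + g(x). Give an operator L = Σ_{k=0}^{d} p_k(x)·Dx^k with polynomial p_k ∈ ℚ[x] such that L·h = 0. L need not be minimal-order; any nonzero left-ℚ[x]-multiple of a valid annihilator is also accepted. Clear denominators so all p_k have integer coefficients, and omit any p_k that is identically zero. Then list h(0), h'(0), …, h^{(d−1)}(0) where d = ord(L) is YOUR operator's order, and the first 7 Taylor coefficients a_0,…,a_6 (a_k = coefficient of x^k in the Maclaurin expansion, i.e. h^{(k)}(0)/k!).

L = (-64 - 160·x + 3072·x^2 + 1536·x^3)·Dx + (-131 - 256·x + 5920·x^2 + 12288·x^3 + 5376·x^4)·Dx^2 + (-2 + 126·x + 192·x^2 + 2112·x^3 + 3584·x^4 + 1536·x^5)·Dx^3  (order 3).
h: a_k = -2, -9, 1/4, 1021/24, 5/64, -262179/640, 21/512, …
ICs: h(0) = -2, h′(0) = -9, h′′(0) = 1/2.

f: a_k = -2, -1, 1/4, -1/8, 5/64, -7/128, 21/512, …
g: a_k = 0, -8, 0, 128/3, 0, -2048/5, 0, …
h₀=f+g: left-lcm gives L₀, ord ≤ 3.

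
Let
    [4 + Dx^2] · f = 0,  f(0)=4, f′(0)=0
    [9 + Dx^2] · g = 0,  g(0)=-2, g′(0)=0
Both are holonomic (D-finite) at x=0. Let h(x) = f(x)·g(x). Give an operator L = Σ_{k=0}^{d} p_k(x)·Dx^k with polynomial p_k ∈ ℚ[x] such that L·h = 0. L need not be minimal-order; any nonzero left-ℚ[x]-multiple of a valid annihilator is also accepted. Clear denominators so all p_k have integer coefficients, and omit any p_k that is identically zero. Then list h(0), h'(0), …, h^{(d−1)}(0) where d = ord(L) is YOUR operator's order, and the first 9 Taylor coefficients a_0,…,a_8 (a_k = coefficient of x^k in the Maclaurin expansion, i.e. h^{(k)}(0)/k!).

L = 25 + 26·Dx^2 + Dx^4  (order 4).
h: a_k = -8, 0, 52, 0, -313/3, 0, 7813/90, 0, -195313/5040, …
ICs: h(0) = -8, h′(0) = 0, h′′(0) = 104, h′′′(0) = 0.

f: a_k = 4, 0, -8, 0, 8/3, 0, -16/45, 0, 8/315, …
g: a_k = -2, 0, 9, 0, -27/4, 0, 81/40, 0, -729/2240, …
f·g: L₀ = L_f ⊗_s L_g, ord ≤ 2·2.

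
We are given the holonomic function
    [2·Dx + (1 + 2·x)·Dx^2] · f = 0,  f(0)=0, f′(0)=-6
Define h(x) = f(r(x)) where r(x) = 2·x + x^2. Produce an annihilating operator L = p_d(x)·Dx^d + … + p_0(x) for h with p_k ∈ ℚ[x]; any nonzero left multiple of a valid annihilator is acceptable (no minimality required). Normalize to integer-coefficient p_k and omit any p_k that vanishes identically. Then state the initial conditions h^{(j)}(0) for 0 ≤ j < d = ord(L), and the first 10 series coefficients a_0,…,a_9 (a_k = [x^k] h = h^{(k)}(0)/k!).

L = (3 + 4·x + 2·x^2)·Dx + (1 + 5·x + 6·x^2 + 2·x^3)·Dx^2  (order 2).
h: a_k = 0, -12, 18, -40, 102, -1392/5, 792, -16224/7, 6924, -63040/3, …
ICs: h(0) = 0, h′(0) = -12.

f: a_k = 0, -6, 6, -8, 12, -96/5, 32, -384/7, 96, -512/3, …
h₀=f(r): pull back L_f along r ⇒ L₀.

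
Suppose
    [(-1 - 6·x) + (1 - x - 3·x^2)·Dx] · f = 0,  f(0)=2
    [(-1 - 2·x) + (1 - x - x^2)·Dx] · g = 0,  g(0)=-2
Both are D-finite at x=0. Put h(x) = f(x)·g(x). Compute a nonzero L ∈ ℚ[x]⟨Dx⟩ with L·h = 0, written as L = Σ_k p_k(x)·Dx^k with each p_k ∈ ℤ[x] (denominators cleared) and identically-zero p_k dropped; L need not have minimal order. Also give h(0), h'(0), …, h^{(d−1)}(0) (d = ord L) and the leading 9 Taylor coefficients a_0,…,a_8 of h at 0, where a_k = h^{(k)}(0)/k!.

L = (-2 - 6·x + 12·x^2 + 12·x^3) + (1 - 2·x - 3·x^2 + 4·x^3 + 3·x^4)·Dx  (order 1).
h: a_k = -4, -8, -28, -64, -168, -392, -948, -2208, -5188, …
ICs: h(0) = -4.

f: a_k = 2, 2, 8, 14, 38, 80, 194, 434, 1016, …
g: a_k = -2, -2, -4, -6, -10, -16, -26, -42, -68, …
L₀ := L_f ⊗_s L_g (sym. prod.), ord ≤ 1.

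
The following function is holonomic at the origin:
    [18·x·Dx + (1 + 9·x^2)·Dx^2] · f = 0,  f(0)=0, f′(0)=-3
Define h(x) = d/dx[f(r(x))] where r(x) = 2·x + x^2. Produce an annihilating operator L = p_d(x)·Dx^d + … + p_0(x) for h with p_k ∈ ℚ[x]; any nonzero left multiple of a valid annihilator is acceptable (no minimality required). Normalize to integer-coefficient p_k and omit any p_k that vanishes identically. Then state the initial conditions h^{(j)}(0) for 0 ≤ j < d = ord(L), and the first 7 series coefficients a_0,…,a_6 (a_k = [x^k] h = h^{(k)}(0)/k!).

L = (-1 + 72·x + 144·x^2 + 108·x^3 + 27·x^4) + (1 + x + 36·x^2 + 72·x^3 + 45·x^4 + 9·x^5)·Dx  (order 1).
h: a_k = -6, -6, 216, 432, -7506, -23274, 252720, …
ICs: h(0) = -6.

f: a_k = 0, -3, 0, 9, 0, -243/5, 0, …
h₀=f(r): pull back L_f along r ⇒ L₀.
h₀' ⇒ L via d/dx closure of L₀.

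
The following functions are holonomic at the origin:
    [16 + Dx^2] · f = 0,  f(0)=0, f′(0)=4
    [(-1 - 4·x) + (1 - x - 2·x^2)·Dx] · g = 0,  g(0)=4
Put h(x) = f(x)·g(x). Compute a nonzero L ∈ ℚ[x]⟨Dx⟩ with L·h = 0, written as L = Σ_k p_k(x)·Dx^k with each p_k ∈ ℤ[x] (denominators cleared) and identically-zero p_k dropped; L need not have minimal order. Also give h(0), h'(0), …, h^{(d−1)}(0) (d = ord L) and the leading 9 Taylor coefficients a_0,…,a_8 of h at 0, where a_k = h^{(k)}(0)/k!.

L = (-12 + 16·x + 32·x^2) + (2 + 8·x)·Dx + (-1 + x + 2·x^2)·Dx^2  (order 2).
h: a_k = 0, 16, 16, 16/3, 112/3, 1232/15, 784/5, 19408/63, 195824/315, …
ICs: h(0) = 0, h′(0) = 16.

f: a_k = 0, 4, 0, -32/3, 0, 128/15, 0, -1024/315, 0, …
g: a_k = 4, 4, 12, 20, 44, 84, 172, 340, 684, …
L₀ := L_f ⊗_s L_g (sym. prod.), ord ≤ 2.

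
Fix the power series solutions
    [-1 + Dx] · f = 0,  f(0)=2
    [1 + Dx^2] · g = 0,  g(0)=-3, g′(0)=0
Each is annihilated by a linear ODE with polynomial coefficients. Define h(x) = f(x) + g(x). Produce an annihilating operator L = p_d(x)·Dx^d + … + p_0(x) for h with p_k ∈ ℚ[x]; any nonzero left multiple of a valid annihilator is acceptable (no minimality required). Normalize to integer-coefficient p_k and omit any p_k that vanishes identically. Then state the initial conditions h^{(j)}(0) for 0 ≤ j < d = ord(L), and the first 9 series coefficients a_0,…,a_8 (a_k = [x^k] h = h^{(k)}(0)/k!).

f: a_k = 2, 2, 1, 1/3, 1/12, 1/60, 1/360, 1/2520, 1/20160, …
g: a_k = -3, 0, 3/2, 0, -1/8, 0, 1/240, 0, -1/13440, …
Weyl lclm of L_f,L_g ⇒ L₀ (ord ≤ 3).
L = -1 + Dx - Dx^2 + Dx^3  (order 3).
h: a_k = -1, 2, 5/2, 1/3, -1/24, 1/60, 1/144, 1/2520, -1/40320, …
ICs: h(0) = -1, h′(0) = 2, h′′(0) = 5.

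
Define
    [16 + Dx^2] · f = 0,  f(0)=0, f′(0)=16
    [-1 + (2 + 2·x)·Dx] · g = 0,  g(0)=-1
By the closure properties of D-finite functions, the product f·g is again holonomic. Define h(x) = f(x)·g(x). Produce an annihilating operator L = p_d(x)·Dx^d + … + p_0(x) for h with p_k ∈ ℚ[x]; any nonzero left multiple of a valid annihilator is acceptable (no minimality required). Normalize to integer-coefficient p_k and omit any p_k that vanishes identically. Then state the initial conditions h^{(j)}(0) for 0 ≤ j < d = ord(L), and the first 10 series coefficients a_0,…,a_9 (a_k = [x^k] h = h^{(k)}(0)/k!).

L = (67 + 128·x + 64·x^2) + (-4 - 4·x)·Dx + (4 + 8·x + 4·x^2)·Dx^2  (order 2).
h: a_k = 0, -16, -8, 134/3, 61/3, -4661/120, -1187/80, 64235/4032, 212773/40320, -4467413/1161216, …
ICs: h(0) = 0, h′(0) = -16.

f: a_k = 0, 16, 0, -128/3, 0, 512/15, 0, -4096/315, 0, 8192/2835, …
g: a_k = -1, -1/2, 1/8, -1/16, 5/128, -7/256, 21/1024, -33/2048, 429/32768, -715/65536, …
f·g: L₀ = L_f ⊗_s L_g, ord ≤ 2·1.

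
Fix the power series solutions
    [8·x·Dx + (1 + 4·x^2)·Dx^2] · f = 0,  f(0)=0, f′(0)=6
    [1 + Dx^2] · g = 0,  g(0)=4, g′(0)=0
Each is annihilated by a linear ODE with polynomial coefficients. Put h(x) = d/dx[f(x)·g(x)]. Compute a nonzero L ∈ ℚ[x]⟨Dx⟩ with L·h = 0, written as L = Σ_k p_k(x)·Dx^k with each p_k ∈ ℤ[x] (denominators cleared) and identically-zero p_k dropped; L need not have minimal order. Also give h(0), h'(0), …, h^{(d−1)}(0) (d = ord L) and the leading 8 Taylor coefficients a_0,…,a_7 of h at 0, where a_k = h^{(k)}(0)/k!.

L = (3893 + 34584·x^2 + 286832·x^4 + 57600·x^6 + 768·x^8 - 10240·x^10 + 4096·x^12) + (2192·x + 44864·x^3 + 156160·x^5 + 51200·x^7 + 20480·x^9 + 16384·x^11)·Dx + (3978 + 36208·x^2 + 296160·x^4 + 76288·x^6 + 9728·x^8 - 4096·x^10 + 8192·x^12)·Dx^2 + (2192·x + 44864·x^3 + 156160·x^5 + 51200·x^7 + 20480·x^9 + 16384·x^11)·Dx^3 + (85 + 1624·x^2 + 9328·x^4 + 18688·x^6 + 8960·x^8 + 6144·x^10 + 4096·x^12)·Dx^4  (order 4).
h: a_k = 24, 0, -132, 0, 469, 0, -54431/30, 0, …
ICs: h(0) = 24, h′(0) = 0, h′′(0) = -264, h′′′(0) = 0.

f: a_k = 0, 6, 0, -8, 0, 96/5, 0, -384/7, …
g: a_k = 4, 0, -2, 0, 1/6, 0, -1/180, 0, …
h₀=f·g: eliminate ⇒ L₀, order ≤ 2·2.
Derive L from L₀ (diff closure).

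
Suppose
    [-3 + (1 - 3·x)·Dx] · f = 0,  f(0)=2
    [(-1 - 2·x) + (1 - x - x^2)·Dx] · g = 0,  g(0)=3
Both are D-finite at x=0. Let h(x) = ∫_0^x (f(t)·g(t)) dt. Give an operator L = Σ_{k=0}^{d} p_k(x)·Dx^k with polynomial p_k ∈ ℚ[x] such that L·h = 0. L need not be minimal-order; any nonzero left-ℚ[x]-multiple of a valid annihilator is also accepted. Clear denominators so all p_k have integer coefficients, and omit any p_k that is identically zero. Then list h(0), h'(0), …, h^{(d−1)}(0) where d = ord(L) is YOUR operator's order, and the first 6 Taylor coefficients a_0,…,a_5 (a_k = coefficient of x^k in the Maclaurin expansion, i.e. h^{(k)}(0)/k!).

L = (-4 + 4·x + 9·x^2)·Dx + (1 - 4·x + 2·x^2 + 3·x^3)·Dx^2  (order 2).
h: a_k = 0, 6, 12, 28, 135/2, 168, …
ICs: h(0) = 0, h′(0) = 6.

f: a_k = 2, 6, 18, 54, 162, 486, …
g: a_k = 3, 3, 6, 9, 15, 24, …
L₀ := L_f ⊗_s L_g (sym. prod.), ord ≤ 1.
Integrate: L := L₀·Dx.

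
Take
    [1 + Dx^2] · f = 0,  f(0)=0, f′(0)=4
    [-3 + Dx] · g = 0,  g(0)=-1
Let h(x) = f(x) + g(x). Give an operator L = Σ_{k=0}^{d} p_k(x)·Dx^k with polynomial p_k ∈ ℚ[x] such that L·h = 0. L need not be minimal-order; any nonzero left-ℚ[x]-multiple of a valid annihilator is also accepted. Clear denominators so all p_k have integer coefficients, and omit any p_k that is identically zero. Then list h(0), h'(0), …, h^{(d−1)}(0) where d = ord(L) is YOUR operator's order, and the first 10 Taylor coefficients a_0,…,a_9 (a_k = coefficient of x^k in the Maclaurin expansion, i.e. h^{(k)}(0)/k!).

f: a_k = 0, 4, 0, -2/3, 0, 1/30, 0, -1/1260, 0, 1/90720, …
g: a_k = -1, -3, -9/2, -9/2, -27/8, -81/40, -81/80, -243/560, -729/4480, -243/4480, …
Sum ⇒ L₀ = lclm(L_f,L_g) in ℚ(x)⟨Dx⟩.
L = -3 + Dx - 3·Dx^2 + Dx^3  (order 3).
h: a_k = -1, 1, -9/2, -31/6, -27/8, -239/120, -81/80, -313/720, -729/4480, -19679/362880, …
ICs: h(0) = -1, h′(0) = 1, h′′(0) = -9.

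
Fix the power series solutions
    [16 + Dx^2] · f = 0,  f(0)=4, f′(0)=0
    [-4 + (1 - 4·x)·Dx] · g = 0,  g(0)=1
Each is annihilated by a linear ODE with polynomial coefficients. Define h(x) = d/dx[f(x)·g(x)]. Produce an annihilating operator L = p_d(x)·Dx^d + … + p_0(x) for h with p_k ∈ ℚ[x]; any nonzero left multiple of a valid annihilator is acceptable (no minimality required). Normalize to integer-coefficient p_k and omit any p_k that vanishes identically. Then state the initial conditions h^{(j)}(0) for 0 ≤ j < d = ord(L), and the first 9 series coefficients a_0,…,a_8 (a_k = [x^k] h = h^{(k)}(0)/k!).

f: a_k = 4, 0, -32, 0, 128/3, 0, -1024/45, 0, 2048/315, …
g: a_k = 1, 4, 16, 64, 256, 1024, 4096, 16384, 65536, …
f·g: L₀ = L_f ⊗_s L_g, ord ≤ 2·1.
Differentiate: ansatz ord ≤ ord L₀ ⇒ L.
L = (-16 - 128·x + 256·x^2) + (-8 + 32·x)·Dx + (1 - 8·x + 16·x^2)·Dx^2  (order 2).
h: a_k = 16, 64, 384, 6656/3, 33280/3, 796672/15, 11153408/45, 71385088/63, 35692544/7, …
ICs: h(0) = 16, h′(0) = 64.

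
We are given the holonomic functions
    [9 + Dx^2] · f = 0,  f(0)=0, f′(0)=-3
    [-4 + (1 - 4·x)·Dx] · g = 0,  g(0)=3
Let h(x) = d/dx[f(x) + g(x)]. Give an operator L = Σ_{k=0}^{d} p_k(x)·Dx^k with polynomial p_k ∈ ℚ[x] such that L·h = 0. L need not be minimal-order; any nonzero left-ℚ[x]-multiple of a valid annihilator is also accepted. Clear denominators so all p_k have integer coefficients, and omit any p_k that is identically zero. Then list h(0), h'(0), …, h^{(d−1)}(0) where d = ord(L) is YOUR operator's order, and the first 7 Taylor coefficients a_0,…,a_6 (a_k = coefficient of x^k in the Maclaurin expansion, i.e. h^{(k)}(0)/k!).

f: a_k = 0, -3, 0, 9/2, 0, -81/40, 0, …
g: a_k = 3, 12, 48, 192, 768, 3072, 12288, …
L₀ := lclm(L_f,L_g); ord L₀ ≤ 2+1.
h₀' ⇒ L via d/dx closure of L₀.
L = (4824 - 1728·x + 3456·x^2) + (-315 + 1476·x - 1296·x^2 + 1728·x^3)·Dx + (536 - 192·x + 384·x^2)·Dx^2 + (-35 + 164·x - 144·x^2 + 192·x^3)·Dx^3  (order 3).
h: a_k = 9, 96, 1179/2, 3072, 122799/8, 73728, 27525363/80, …
ICs: h(0) = 9, h′(0) = 96, h′′(0) = 1179.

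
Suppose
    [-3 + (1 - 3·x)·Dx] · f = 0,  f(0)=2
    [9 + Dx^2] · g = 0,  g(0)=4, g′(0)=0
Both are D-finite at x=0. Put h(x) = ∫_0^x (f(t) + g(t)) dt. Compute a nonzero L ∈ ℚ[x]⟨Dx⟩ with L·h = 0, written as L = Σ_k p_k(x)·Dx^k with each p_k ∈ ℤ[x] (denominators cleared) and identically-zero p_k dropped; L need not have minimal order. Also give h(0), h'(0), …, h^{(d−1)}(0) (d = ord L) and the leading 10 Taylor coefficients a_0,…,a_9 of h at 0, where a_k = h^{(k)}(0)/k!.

L = (63 - 54·x + 81·x^2)·Dx + (-9 + 45·x - 81·x^2 + 81·x^3)·Dx^2 + (7 - 6·x + 9·x^2)·Dx^3 + (-1 + 5·x - 9·x^2 + 9·x^3)·Dx^4  (order 4).
h: a_k = 0, 6, 3, 0, 27/2, 351/10, 81, 29079/140, 2187/4, 1633041/1120, …
ICs: h(0) = 0, h′(0) = 6, h′′(0) = 6, h′′′(0) = 0.

f: a_k = 2, 6, 18, 54, 162, 486, 1458, 4374, 13122, 39366, …
g: a_k = 4, 0, -18, 0, 27/2, 0, -81/20, 0, 729/1120, 0, …
f+g: L₀ = lclm(L_f,L_g), ord ≤ 1+2.
h=∫h₀ ⇒ L = L₀·Dx.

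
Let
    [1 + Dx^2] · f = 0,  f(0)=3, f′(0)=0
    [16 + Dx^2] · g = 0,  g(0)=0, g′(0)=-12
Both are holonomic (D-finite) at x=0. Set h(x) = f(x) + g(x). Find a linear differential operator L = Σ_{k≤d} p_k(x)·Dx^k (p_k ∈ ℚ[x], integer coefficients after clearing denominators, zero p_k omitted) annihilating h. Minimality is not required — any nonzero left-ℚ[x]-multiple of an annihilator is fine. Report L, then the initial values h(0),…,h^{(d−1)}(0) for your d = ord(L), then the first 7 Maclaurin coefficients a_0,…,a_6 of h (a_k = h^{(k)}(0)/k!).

L = 16 + 17·Dx^2 + Dx^4  (order 4).
h: a_k = 3, -12, -3/2, 32, 1/8, -128/5, -1/240, …
ICs: h(0) = 3, h′(0) = -12, h′′(0) = -3, h′′′(0) = 192.

f: a_k = 3, 0, -3/2, 0, 1/8, 0, -1/240, …
g: a_k = 0, -12, 0, 32, 0, -128/5, 0, …
L₀ := lclm(L_f,L_g); ord L₀ ≤ 2+2.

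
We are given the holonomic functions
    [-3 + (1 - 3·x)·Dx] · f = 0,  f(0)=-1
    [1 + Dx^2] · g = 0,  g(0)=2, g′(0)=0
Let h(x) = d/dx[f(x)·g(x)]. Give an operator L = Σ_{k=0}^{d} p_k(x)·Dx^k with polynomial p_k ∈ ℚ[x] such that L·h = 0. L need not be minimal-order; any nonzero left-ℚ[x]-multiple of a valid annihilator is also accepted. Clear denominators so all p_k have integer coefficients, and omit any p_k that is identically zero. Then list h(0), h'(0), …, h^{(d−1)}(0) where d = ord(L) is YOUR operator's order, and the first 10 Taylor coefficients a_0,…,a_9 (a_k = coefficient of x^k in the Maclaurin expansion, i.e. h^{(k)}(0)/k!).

L = (-17 - 6·x + 9·x^2) + (-6 + 18·x)·Dx + (1 - 6·x + 9·x^2)·Dx^2  (order 2).
h: a_k = -6, -34, -153, -1837/3, -9185/4, -495989/60, -3471923/120, -249978457/2520, -749935371/2240, -202482550169/181440, …
ICs: h(0) = -6, h′(0) = -34.

f: a_k = -1, -3, -9, -27, -81, -243, -729, -2187, -6561, -19683, …
g: a_k = 2, 0, -1, 0, 1/12, 0, -1/360, 0, 1/20160, 0, …
Sym-product of L_f,L_g gives L₀ (≤ ord 2).
h₀' ⇒ L via d/dx closure of L₀.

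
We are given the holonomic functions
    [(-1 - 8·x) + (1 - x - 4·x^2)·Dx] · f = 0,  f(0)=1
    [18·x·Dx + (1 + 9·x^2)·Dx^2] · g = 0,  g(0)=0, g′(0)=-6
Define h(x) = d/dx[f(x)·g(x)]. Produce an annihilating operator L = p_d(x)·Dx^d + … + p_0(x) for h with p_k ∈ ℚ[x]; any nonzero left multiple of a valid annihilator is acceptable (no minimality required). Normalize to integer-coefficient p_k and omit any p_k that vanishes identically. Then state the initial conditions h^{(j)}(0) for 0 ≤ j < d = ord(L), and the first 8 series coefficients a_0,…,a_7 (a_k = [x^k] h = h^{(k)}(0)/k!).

f: a_k = 1, 1, 5, 9, 29, 65, 181, 441, …
g: a_k = 0, -6, 0, 18, 0, -486/5, 0, 4374/7, …
h₀=f·g: eliminate ⇒ L₀, order ≤ 1·2.
h=h₀': d/dx-closure on L₀ ⇒ L.
L = (6 + 5022·x^2 + 7776·x^3 + 46656·x^4) + (21 + 186·x + 297·x^2 + 1710·x^3 + 7776·x^4 + 31104·x^5)·Dx + (-4 - 5·x - 119·x^2 + 99·x^3 - 315·x^4 + 1296·x^5 + 3888·x^6)·Dx^2  (order 2).
h: a_k = -6, -12, -36, -144, -906, -9756/5, -2976, -483264/35, …
ICs: h(0) = -6, h′(0) = -12.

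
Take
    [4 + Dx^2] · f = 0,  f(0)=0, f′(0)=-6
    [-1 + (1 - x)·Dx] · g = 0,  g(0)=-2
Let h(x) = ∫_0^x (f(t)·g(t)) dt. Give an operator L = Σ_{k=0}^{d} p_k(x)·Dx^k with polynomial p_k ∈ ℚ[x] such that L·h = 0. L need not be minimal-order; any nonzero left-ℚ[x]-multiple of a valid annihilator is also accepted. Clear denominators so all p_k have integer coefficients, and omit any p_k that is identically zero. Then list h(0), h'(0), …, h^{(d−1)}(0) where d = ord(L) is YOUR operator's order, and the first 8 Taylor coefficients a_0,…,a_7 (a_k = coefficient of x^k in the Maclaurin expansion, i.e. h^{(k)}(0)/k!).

f: a_k = 0, -6, 0, 4, 0, -4/5, 0, 8/105, …
g: a_k = -2, -2, -2, -2, -2, -2, -2, -2, …
Sym-product of L_f,L_g gives L₀ (≤ ord 2).
h=∫h₀ ⇒ L = L₀·Dx.
L = (-4 + 4·x)·Dx + 2·Dx^2 + (-1 + x)·Dx^3  (order 3).
h: a_k = 0, 0, 6, 4, 1, 4/5, 14/15, 4/5, …
ICs: h(0) = 0, h′(0) = 0, h′′(0) = 12.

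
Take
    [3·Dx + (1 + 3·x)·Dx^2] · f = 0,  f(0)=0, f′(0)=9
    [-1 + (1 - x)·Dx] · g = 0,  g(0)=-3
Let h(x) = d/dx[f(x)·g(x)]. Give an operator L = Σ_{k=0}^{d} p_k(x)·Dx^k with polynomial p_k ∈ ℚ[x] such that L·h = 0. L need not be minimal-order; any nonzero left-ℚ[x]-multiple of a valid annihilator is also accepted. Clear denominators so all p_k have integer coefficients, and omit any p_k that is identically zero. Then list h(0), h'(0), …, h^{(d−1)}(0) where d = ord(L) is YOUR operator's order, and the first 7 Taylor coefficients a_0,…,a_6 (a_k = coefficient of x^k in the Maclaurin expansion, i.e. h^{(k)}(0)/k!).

L = 12 + (-3 + 15·x)·Dx + (-1 - 2·x + 3·x^2)·Dx^2  (order 2).
h: a_k = -27, 27, -405/2, 459, -6453/4, 46251/10, -285741/20, …
ICs: h(0) = -27, h′(0) = 27.

f: a_k = 0, 9, -27/2, 27, -243/4, 729/5, -729/2, …
g: a_k = -3, -3, -3, -3, -3, -3, -3, …
h₀=f·g: eliminate ⇒ L₀, order ≤ 2·1.
h=h₀': d/dx-closure on L₀ ⇒ L.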